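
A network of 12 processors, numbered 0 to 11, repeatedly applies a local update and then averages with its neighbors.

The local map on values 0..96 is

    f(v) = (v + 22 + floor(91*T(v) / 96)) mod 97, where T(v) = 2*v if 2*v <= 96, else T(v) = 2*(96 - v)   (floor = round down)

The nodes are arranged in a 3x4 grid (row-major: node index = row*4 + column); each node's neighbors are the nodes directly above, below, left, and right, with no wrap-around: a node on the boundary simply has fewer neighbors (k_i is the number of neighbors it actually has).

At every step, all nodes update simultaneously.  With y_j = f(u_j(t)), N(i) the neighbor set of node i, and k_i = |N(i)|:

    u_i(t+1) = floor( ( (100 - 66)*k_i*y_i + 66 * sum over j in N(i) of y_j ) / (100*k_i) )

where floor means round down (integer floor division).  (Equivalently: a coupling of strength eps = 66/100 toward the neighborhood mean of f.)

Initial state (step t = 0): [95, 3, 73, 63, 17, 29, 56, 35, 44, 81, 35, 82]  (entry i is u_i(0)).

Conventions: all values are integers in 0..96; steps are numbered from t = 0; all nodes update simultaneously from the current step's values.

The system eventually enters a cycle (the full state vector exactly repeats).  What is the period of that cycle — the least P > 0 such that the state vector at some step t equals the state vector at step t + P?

Answer: 2
Key observation: The state at step 15, [57, 57, 56, 56, 57, 57, 56, 56, 57, 57, 56, 56], reappears at step 17 — and no state repeats earlier — so the cycle the system enters has period 2.

Derivation:
t=0: [95, 3, 73, 63, 17, 29, 56, 35, 44, 81, 35, 82]
t=1: [40, 25, 43, 39, 41, 34, 35, 39, 52, 30, 35, 28]
t=2: [58, 56, 51, 40, 41, 36, 31, 27, 38, 27, 18, 22]
t=3: [51, 50, 44, 34, 40, 29, 32, 31, 27, 31, 47, 54]
t=4: [54, 47, 40, 29, 29, 24, 28, 26, 18, 20, 40, 44]
t=5: [42, 62, 30, 15, 51, 56, 30, 14, 53, 71, 43, 30]
t=6: [52, 42, 31, 46, 56, 46, 33, 40, 54, 50, 30, 40]
t=7: [54, 44, 32, 37, 57, 50, 27, 39, 58, 49, 30, 30]
t=8: [55, 47, 24, 28, 57, 49, 21, 22, 57, 49, 20, 19]
t=9: [57, 67, 63, 60, 57, 64, 80, 65, 57, 64, 75, 80]
t=10: [52, 49, 46, 50, 53, 47, 42, 43, 53, 48, 39, 40]
t=11: [60, 60, 57, 56, 59, 59, 49, 49, 60, 56, 45, 41]
t=12: [53, 53, 56, 57, 53, 55, 58, 57, 54, 54, 54, 53]
t=13: [59, 57, 56, 55, 58, 57, 55, 55, 58, 57, 57, 57]
t=14: [54, 55, 56, 56, 54, 55, 56, 56, 55, 55, 55, 55]
t=15: [57, 57, 56, 56, 57, 57, 56, 56, 57, 57, 56, 56]
t=16: [55, 55, 55, 56, 55, 55, 55, 56, 55, 55, 55, 56]
t=17: [57, 57, 56, 56, 57, 57, 56, 56, 57, 57, 56, 56]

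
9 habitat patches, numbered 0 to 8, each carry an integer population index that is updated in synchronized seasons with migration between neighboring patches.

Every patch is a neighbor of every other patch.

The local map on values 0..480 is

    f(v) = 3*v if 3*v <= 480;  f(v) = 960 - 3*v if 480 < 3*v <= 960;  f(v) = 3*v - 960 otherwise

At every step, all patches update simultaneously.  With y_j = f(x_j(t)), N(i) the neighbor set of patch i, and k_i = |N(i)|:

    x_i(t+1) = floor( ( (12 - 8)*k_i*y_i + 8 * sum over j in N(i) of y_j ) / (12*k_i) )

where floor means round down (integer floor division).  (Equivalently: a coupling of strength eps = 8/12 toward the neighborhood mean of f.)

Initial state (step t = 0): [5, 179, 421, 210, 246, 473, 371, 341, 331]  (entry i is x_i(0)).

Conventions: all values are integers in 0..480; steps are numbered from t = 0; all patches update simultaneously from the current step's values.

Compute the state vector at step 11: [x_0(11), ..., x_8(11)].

Simulating step by step:
t=0: [5, 179, 421, 210, 246, 473, 371, 341, 331]
t=1: [170, 272, 242, 249, 222, 281, 205, 182, 175]
t=2: [333, 256, 279, 273, 294, 249, 306, 324, 329]
t=3: [82, 120, 103, 107, 91, 125, 82, 75, 79]
t=4: [277, 306, 293, 296, 284, 309, 277, 272, 275]
t=5: [105, 83, 93, 90, 99, 81, 105, 108, 106]
t=6: [296, 279, 287, 285, 291, 278, 296, 298, 297]
t=7: [86, 99, 93, 94, 90, 99, 86, 84, 85]
t=8: [268, 278, 273, 274, 271, 278, 268, 267, 267]
t=9: [148, 140, 144, 143, 145, 140, 148, 148, 148]
t=10: [437, 431, 434, 433, 434, 431, 437, 437, 437]
t=11: [345, 341, 343, 342, 343, 341, 345, 345, 345]

Answer: [345, 341, 343, 342, 343, 341, 345, 345, 345]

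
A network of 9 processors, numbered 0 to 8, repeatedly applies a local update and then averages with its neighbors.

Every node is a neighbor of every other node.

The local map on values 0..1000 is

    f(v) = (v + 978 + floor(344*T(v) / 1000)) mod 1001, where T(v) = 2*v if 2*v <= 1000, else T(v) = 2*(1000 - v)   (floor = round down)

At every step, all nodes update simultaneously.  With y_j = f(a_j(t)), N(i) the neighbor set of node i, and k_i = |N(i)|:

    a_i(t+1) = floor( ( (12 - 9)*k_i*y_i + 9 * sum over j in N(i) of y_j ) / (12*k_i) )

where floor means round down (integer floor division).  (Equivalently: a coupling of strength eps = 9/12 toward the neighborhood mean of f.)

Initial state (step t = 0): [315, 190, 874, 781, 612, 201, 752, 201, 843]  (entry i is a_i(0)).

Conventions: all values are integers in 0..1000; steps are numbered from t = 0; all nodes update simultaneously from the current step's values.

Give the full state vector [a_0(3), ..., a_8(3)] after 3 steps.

Simulating step by step:
t=0: [315, 190, 874, 781, 612, 201, 752, 201, 843]
t=1: [638, 605, 705, 701, 692, 608, 699, 608, 704]
t=2: [869, 868, 873, 872, 872, 868, 872, 868, 873]
t=3: [936, 936, 936, 936, 936, 936, 936, 936, 936]

Answer: [936, 936, 936, 936, 936, 936, 936, 936, 936]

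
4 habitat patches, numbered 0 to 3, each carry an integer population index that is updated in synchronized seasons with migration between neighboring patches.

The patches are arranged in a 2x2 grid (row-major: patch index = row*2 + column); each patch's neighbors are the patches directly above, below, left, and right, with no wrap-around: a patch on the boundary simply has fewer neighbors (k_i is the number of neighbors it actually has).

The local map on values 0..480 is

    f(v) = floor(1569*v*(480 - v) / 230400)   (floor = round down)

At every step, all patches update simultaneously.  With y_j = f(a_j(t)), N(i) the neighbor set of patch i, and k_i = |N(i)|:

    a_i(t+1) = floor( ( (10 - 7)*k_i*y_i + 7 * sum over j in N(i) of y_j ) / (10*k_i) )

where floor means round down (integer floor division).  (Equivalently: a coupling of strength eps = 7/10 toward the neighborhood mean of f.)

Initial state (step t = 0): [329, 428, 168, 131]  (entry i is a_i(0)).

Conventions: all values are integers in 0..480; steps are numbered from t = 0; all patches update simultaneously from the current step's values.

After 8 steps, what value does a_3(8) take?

Simulating step by step:
t=0: [329, 428, 168, 131]
t=1: [278, 272, 333, 270]
t=2: [365, 384, 368, 367]
t=3: [271, 273, 282, 270]
t=4: [382, 385, 383, 383]
t=5: [251, 251, 252, 250]
t=6: [391, 391, 391, 391]
t=7: [236, 236, 236, 236]
t=8: [392, 392, 392, 392]

Answer: a_3(8) = 392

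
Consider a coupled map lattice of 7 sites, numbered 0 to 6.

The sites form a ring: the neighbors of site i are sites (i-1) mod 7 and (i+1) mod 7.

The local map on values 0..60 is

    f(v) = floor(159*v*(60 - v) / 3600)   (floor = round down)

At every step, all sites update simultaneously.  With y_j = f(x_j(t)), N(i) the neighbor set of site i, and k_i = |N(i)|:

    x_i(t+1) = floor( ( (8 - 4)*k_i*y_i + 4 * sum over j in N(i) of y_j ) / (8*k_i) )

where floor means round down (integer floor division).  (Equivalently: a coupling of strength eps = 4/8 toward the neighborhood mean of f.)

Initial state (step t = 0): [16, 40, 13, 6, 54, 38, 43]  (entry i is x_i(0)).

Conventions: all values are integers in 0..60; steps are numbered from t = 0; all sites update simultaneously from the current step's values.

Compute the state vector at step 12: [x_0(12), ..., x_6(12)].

Answer: [38, 37, 37, 37, 37, 37, 37]

Derivation:
t=0: [16, 40, 13, 6, 54, 38, 43]
t=1: [32, 31, 25, 17, 19, 29, 32]
t=2: [39, 38, 36, 34, 34, 37, 39]
t=3: [36, 36, 37, 38, 38, 37, 36]
t=4: [38, 37, 37, 36, 36, 37, 37]
t=5: [36, 36, 37, 37, 37, 37, 36]
t=6: [38, 37, 37, 37, 37, 37, 37]
t=7: [36, 36, 37, 37, 37, 37, 36]
t=8: [38, 37, 37, 37, 37, 37, 37]
t=9: [36, 36, 37, 37, 37, 37, 36]
t=10: [38, 37, 37, 37, 37, 37, 37]
t=11: [36, 36, 37, 37, 37, 37, 36]
t=12: [38, 37, 37, 37, 37, 37, 37]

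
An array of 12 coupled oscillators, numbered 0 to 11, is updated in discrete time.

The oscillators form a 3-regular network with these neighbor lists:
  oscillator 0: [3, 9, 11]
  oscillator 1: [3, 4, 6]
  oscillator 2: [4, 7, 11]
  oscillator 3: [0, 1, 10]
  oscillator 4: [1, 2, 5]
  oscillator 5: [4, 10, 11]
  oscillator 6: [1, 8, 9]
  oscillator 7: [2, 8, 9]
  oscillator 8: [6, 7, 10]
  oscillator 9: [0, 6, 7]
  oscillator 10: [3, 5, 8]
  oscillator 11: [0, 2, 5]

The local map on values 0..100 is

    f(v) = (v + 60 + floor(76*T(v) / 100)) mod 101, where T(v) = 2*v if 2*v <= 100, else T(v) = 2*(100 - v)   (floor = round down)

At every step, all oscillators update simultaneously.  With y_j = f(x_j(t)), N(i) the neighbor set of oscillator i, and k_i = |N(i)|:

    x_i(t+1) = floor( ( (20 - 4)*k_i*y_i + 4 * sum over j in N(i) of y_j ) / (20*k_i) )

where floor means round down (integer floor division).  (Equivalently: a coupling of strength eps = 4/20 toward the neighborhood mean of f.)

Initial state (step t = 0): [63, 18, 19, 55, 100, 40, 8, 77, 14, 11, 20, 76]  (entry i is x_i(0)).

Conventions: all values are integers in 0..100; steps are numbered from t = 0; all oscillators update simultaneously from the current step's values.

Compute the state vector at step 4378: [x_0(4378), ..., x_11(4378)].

Simulating step by step:
t=0: [63, 18, 19, 55, 100, 40, 8, 77, 14, 11, 20, 76]
t=1: [78, 17, 18, 71, 51, 56, 76, 68, 86, 84, 22, 66]
t=2: [70, 16, 18, 64, 72, 76, 65, 69, 63, 68, 25, 71]
t=3: [74, 95, 18, 74, 70, 68, 78, 70, 74, 75, 32, 69]
t=4: [72, 63, 18, 69, 68, 72, 69, 69, 69, 72, 45, 70]
t=5: [73, 77, 18, 74, 70, 73, 75, 70, 74, 73, 72, 69]
t=6: [73, 70, 18, 72, 69, 73, 71, 69, 72, 73, 72, 70]
t=7: [73, 74, 18, 73, 70, 73, 73, 70, 73, 73, 73, 69]
t=8: [73, 72, 18, 72, 69, 73, 72, 69, 73, 73, 73, 70]
t=9: [73, 73, 18, 73, 70, 73, 73, 70, 73, 73, 73, 69]
t=10: [73, 73, 18, 73, 69, 73, 73, 69, 73, 73, 73, 70]
t=11: [73, 73, 18, 73, 70, 73, 73, 70, 73, 73, 73, 69]

Answer: [73, 73, 18, 73, 69, 73, 73, 69, 73, 73, 73, 70]
Key observation: The state at step 9, [73, 73, 18, 73, 70, 73, 73, 70, 73, 73, 73, 69], reappears at step 11: the system is in a cycle of period 2 from step 9 on.  Therefore the state at step 4378 equals the state at step 9 + ((4378 - 9) mod 2) = 10, which is [73, 73, 18, 73, 69, 73, 73, 69, 73, 73, 73, 70].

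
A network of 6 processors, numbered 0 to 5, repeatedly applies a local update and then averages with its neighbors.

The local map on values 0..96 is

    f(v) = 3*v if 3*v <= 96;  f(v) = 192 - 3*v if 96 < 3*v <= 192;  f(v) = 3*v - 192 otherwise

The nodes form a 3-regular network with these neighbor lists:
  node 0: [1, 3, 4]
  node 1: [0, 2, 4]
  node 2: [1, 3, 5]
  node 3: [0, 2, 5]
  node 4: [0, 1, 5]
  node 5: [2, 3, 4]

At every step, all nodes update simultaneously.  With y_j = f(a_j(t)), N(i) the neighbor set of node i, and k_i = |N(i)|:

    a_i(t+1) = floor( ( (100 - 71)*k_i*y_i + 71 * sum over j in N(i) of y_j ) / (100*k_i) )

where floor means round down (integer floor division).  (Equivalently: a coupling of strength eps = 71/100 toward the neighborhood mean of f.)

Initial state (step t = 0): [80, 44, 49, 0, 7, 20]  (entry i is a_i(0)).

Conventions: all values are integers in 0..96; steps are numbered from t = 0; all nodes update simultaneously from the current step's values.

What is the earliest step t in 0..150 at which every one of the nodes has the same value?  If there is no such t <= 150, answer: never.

Simulating step by step:
t=0: [80, 44, 49, 0, 7, 20]  (not all equal)
t=1: [33, 44, 41, 36, 45, 33]  (not all equal)
t=2: [74, 69, 76, 84, 74, 76]  (not all equal)
t=3: [33, 27, 36, 41, 27, 40]  (not all equal)
t=4: [81, 84, 76, 78, 81, 76]  (not all equal)
t=5: [51, 50, 43, 41, 49, 40]  (not all equal)
t=6: [48, 46, 61, 61, 49, 62]  (not all equal)
t=7: [39, 39, 18, 17, 38, 16]  (not all equal)
t=8: [70, 70, 56, 56, 69, 57]  (not all equal)
t=9: [18, 18, 21, 21, 17, 21]  (not all equal)
t=10: [55, 55, 60, 60, 55, 60]  (not all equal)
t=11: [23, 23, 15, 15, 23, 15]  (not all equal)
t=12: [63, 63, 50, 50, 63, 50]  (not all equal)
t=13: [12, 12, 32, 32, 12, 32]  (not all equal)
t=14: [50, 50, 81, 81, 50, 81]  (not all equal)
t=15: [44, 44, 48, 48, 44, 48]  (not all equal)
t=16: [57, 57, 50, 50, 57, 50]  (not all equal)
t=17: [25, 25, 37, 37, 25, 37]  (not all equal)
t=18: [76, 76, 79, 79, 76, 79]  (not all equal)
t=19: [38, 38, 42, 42, 38, 42]  (not all equal)
t=20: [75, 75, 68, 68, 75, 68]  (not all equal)
t=21: [28, 28, 16, 16, 28, 16]  (not all equal)
t=22: [75, 75, 56, 56, 75, 56]  (not all equal)
t=23: [30, 30, 26, 26, 30, 26]  (not all equal)
t=24: [87, 87, 80, 80, 87, 80]  (not all equal)
t=25: [64, 64, 52, 52, 64, 52]  (not all equal)
t=26: [8, 8, 27, 27, 8, 27]  (not all equal)
t=27: [37, 37, 67, 67, 37, 67]  (not all equal)
t=28: [63, 63, 26, 26, 63, 26]  (not all equal)
t=29: [20, 20, 60, 60, 20, 60]  (not all equal)
t=30: [48, 48, 23, 23, 48, 23]  (not all equal)
t=31: [52, 52, 64, 64, 52, 64]  (not all equal)
t=32: [27, 27, 8, 8, 27, 8]  (not all equal)
t=33: [67, 67, 37, 37, 67, 37]  (not all equal)
t=34: [26, 26, 63, 63, 26, 63]  (not all equal)
t=35: [60, 60, 20, 20, 60, 20]  (not all equal)
t=36: [23, 23, 48, 48, 23, 48]  (not all equal)
t=37: [64, 64, 52, 52, 64, 52]  (not all equal)

Answer: never
Key observation: The state at step 25 reappears at step 37 — the system is in a cycle of period 12 from step 25 on.  No step 0..37 is synchronized, and the cycle repeats forever, so no step up to 150 (or ever) has all nodes equal.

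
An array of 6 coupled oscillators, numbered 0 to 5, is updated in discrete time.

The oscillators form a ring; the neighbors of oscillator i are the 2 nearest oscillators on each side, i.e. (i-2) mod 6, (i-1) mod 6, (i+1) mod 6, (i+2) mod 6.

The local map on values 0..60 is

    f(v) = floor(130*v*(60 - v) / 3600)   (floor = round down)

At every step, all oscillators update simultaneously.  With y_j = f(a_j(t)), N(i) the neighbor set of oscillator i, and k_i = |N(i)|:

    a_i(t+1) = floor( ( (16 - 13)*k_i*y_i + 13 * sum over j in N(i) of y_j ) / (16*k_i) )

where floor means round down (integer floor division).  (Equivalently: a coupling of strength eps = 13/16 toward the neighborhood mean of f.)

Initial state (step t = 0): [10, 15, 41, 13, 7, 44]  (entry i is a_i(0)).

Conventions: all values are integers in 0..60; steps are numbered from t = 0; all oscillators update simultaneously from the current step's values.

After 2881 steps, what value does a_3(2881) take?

Answer: a_3(2881) = 32
Key observation: The state at step 3, [32, 32, 32, 32, 32, 32], reappears at step 4: the system is in a cycle of period 1 from step 3 on.  Therefore the state at step 2881 equals the state at step 3 + ((2881 - 3) mod 1) = 3, which is [32, 32, 32, 32, 32, 32].

Derivation:
t=0: [10, 15, 41, 13, 7, 44]
t=1: [21, 23, 20, 22, 21, 20]
t=2: [28, 28, 29, 28, 28, 29]
t=3: [32, 32, 32, 32, 32, 32]
t=4: [32, 32, 32, 32, 32, 32]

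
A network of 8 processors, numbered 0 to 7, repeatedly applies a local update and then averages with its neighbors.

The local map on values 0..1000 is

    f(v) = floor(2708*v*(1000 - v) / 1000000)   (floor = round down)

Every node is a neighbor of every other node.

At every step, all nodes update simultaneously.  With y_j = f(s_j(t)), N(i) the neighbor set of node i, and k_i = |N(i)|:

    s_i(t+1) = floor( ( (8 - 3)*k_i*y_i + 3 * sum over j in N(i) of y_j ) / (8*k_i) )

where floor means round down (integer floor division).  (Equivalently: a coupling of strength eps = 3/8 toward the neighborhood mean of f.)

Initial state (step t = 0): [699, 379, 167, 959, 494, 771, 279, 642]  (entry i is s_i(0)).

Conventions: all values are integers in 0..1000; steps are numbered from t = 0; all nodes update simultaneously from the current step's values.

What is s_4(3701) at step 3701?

Answer: s_4(3701) = 630
Key observation: The state at step 10, [631, 631, 631, 631, 631, 631, 631, 631], reappears at step 12: the system is in a cycle of period 2 from step 10 on.  Therefore the state at step 3701 equals the state at step 10 + ((3701 - 10) mod 2) = 11, which is [630, 630, 630, 630, 630, 630, 630, 630].

Derivation:
t=0: [699, 379, 167, 959, 494, 771, 279, 642]
t=1: [539, 578, 429, 275, 601, 487, 525, 570]
t=2: [662, 655, 657, 586, 649, 664, 664, 657]
t=3: [609, 612, 611, 638, 615, 608, 608, 611]
t=4: [642, 642, 642, 631, 641, 643, 643, 642]
t=5: [622, 622, 622, 626, 622, 621, 621, 622]
t=6: [636, 636, 636, 634, 636, 636, 636, 636]
t=7: [626, 626, 626, 627, 626, 626, 626, 626]
t=8: [633, 633, 633, 633, 633, 633, 633, 633]
t=9: [629, 629, 629, 629, 629, 629, 629, 629]
t=10: [631, 631, 631, 631, 631, 631, 631, 631]
t=11: [630, 630, 630, 630, 630, 630, 630, 630]
t=12: [631, 631, 631, 631, 631, 631, 631, 631]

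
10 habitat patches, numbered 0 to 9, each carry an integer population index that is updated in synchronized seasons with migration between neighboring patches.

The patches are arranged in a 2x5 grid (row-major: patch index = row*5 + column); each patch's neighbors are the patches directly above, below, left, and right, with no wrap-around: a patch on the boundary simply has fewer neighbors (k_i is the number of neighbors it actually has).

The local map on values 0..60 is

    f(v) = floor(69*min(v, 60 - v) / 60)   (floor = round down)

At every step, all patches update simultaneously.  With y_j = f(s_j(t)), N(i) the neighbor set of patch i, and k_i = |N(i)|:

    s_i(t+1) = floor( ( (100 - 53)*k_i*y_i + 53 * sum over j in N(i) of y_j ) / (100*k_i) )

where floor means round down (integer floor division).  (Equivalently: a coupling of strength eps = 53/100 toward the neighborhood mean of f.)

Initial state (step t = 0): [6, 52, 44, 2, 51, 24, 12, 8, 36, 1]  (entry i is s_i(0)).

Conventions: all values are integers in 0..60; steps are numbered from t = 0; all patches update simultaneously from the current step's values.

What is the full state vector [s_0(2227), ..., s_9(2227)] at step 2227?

Simulating step by step:
t=0: [6, 52, 44, 2, 51, 24, 12, 8, 36, 1]
t=1: [12, 10, 11, 10, 5, 17, 14, 14, 14, 10]
t=2: [14, 12, 12, 11, 8, 16, 15, 15, 14, 10]
t=3: [15, 14, 13, 12, 10, 17, 16, 16, 14, 11]
t=4: [17, 16, 14, 13, 11, 18, 17, 16, 15, 12]
t=5: [19, 18, 16, 14, 12, 19, 18, 17, 15, 13]
t=6: [20, 19, 18, 16, 14, 20, 20, 18, 16, 14]
t=7: [22, 21, 19, 18, 16, 23, 22, 20, 18, 16]
t=8: [25, 23, 21, 19, 18, 25, 24, 22, 20, 18]
t=9: [27, 26, 24, 21, 20, 27, 26, 24, 22, 20]
t=10: [30, 29, 26, 24, 23, 30, 29, 27, 24, 23]
t=11: [33, 32, 29, 27, 26, 33, 32, 30, 27, 26]
t=12: [31, 32, 32, 31, 29, 31, 32, 32, 31, 29]
t=13: [32, 32, 32, 32, 33, 32, 32, 32, 32, 33]
t=14: [32, 32, 32, 31, 31, 32, 32, 32, 31, 31]
t=15: [32, 32, 32, 32, 33, 32, 32, 32, 32, 33]

Answer: [32, 32, 32, 32, 33, 32, 32, 32, 32, 33]
Key observation: The state at step 13, [32, 32, 32, 32, 33, 32, 32, 32, 32, 33], reappears at step 15: the system is in a cycle of period 2 from step 13 on.  Therefore the state at step 2227 equals the state at step 13 + ((2227 - 13) mod 2) = 13, which is [32, 32, 32, 32, 33, 32, 32, 32, 32, 33].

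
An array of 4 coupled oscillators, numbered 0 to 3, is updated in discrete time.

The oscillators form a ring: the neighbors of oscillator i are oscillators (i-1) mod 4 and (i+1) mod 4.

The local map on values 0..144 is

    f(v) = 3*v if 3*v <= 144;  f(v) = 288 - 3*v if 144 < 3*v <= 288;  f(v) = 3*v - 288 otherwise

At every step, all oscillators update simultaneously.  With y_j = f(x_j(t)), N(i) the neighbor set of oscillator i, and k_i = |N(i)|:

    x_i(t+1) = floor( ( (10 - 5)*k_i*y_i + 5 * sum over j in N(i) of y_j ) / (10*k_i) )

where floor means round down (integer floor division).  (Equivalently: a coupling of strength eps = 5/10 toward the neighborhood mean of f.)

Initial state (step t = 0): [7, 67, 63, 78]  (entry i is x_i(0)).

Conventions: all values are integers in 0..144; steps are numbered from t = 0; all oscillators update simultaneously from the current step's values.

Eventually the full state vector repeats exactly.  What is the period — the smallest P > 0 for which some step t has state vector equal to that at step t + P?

Answer: 8
Key observation: The state at step 10, [135, 135, 135, 135], reappears at step 18 — and no state repeats earlier — so the cycle the system enters has period 8.

Derivation:
t=0: [7, 67, 63, 78]
t=1: [45, 73, 84, 57]
t=2: [114, 77, 64, 101]
t=3: [45, 66, 66, 45]
t=4: [123, 101, 101, 123]
t=5: [64, 31, 31, 64]
t=6: [95, 93, 93, 95]
t=7: [4, 7, 7, 4]
t=8: [14, 18, 18, 14]
t=9: [45, 51, 51, 45]
t=10: [135, 135, 135, 135]
t=11: [117, 117, 117, 117]
t=12: [63, 63, 63, 63]
t=13: [99, 99, 99, 99]
t=14: [9, 9, 9, 9]
t=15: [27, 27, 27, 27]
t=16: [81, 81, 81, 81]
t=17: [45, 45, 45, 45]
t=18: [135, 135, 135, 135]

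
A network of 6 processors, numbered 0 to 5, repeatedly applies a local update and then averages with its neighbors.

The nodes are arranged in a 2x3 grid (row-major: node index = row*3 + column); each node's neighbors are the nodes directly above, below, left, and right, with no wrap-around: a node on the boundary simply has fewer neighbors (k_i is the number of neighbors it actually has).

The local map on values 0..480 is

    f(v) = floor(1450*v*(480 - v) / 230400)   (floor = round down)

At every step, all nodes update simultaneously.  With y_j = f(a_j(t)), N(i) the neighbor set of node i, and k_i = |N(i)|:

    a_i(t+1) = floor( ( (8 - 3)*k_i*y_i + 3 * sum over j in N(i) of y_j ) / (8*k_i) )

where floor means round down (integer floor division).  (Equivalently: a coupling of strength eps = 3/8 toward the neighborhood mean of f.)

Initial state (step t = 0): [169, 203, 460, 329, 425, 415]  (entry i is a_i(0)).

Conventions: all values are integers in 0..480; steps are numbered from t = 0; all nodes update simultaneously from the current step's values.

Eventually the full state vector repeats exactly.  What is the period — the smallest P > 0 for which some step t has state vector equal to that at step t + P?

Simulating step by step:
t=0: [169, 203, 460, 329, 425, 415]
t=1: [330, 287, 133, 284, 196, 143]
t=2: [325, 336, 303, 342, 343, 309]
t=3: [310, 308, 329, 300, 301, 326]
t=4: [332, 330, 316, 337, 335, 318]
t=5: [308, 311, 322, 304, 307, 320]
t=6: [333, 329, 322, 335, 332, 323]
t=7: [308, 312, 318, 306, 310, 317]
t=8: [332, 329, 325, 333, 330, 325]
t=9: [309, 312, 316, 308, 311, 315]
t=10: [331, 329, 326, 332, 329, 327]
t=11: [310, 312, 314, 309, 311, 313]
t=12: [330, 329, 328, 331, 329, 328]
t=13: [311, 312, 312, 310, 311, 312]
t=14: [330, 329, 329, 330, 329, 329]
t=15: [311, 311, 312, 311, 311, 312]
t=16: [330, 329, 329, 330, 329, 329]

Answer: 2
Key observation: The state at step 14, [330, 329, 329, 330, 329, 329], reappears at step 16 — and no state repeats earlier — so the cycle the system enters has period 2.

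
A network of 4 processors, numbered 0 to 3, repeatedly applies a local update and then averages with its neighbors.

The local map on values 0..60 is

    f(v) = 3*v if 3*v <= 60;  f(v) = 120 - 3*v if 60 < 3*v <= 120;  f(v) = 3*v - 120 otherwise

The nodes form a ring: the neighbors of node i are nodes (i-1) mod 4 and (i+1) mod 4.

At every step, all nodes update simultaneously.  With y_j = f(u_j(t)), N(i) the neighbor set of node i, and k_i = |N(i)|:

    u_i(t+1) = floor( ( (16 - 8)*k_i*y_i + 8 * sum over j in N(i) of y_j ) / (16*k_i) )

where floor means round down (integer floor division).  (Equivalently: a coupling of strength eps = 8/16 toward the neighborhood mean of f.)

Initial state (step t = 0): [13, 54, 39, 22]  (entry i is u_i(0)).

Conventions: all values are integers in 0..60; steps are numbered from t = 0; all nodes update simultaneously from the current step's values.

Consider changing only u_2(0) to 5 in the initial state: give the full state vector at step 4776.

Answer: [21, 21, 21, 21]
Key observation: The state at step 4, [21, 21, 21, 21], reappears at step 8: the system is in a cycle of period 4 from step 4 on.  Therefore the state at step 4776 equals the state at step 4 + ((4776 - 4) mod 4) = 4, which is [21, 21, 21, 21].

Derivation:
t=0: [13, 54, 5, 22]
t=1: [43, 34, 31, 40]
t=2: [9, 18, 18, 9]
t=3: [33, 47, 47, 33]
t=4: [21, 21, 21, 21]
t=5: [57, 57, 57, 57]
t=6: [51, 51, 51, 51]
t=7: [33, 33, 33, 33]
t=8: [21, 21, 21, 21]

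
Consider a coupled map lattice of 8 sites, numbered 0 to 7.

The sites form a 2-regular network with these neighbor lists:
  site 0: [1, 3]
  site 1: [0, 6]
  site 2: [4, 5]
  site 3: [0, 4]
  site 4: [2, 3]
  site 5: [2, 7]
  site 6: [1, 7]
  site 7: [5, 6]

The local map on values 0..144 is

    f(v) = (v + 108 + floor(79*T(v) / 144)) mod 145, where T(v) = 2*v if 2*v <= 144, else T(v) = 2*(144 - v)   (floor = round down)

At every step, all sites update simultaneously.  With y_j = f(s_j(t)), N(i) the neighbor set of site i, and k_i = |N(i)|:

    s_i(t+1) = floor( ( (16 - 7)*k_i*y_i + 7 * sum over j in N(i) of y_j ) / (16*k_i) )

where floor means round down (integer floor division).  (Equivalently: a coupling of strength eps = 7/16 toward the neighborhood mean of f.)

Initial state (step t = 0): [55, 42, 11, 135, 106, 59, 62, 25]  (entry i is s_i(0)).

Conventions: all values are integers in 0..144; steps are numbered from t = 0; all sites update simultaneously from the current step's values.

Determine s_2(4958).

Simulating step by step:
t=0: [55, 42, 11, 135, 106, 59, 62, 25]
t=1: [78, 66, 116, 101, 113, 80, 66, 47]
t=2: [109, 103, 110, 111, 110, 100, 92, 81]
t=3: [110, 110, 110, 110, 110, 111, 111, 112]
t=4: [110, 110, 110, 110, 110, 110, 110, 110]
t=5: [110, 110, 110, 110, 110, 110, 110, 110]

Answer: s_2(4958) = 110
Key observation: The state at step 4, [110, 110, 110, 110, 110, 110, 110, 110], reappears at step 5: the system is in a cycle of period 1 from step 4 on.  Therefore the state at step 4958 equals the state at step 4 + ((4958 - 4) mod 1) = 4, which is [110, 110, 110, 110, 110, 110, 110, 110].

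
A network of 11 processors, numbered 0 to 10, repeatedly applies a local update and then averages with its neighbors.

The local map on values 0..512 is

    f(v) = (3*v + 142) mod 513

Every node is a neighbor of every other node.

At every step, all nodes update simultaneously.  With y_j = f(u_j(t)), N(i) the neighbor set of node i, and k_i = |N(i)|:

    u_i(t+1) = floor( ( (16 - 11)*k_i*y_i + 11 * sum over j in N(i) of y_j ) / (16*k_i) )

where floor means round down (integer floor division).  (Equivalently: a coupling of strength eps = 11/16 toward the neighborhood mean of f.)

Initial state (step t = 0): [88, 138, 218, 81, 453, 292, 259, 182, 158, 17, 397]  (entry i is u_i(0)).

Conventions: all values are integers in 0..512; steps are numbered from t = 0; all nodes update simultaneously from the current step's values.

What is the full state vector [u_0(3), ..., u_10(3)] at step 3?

Simulating step by step:
t=0: [88, 138, 218, 81, 453, 292, 259, 182, 158, 17, 397]
t=1: [324, 236, 294, 319, 341, 348, 324, 268, 250, 272, 300]
t=2: [204, 265, 308, 201, 217, 222, 204, 289, 275, 291, 187]
t=3: [292, 336, 243, 289, 301, 305, 292, 354, 344, 355, 279]

Answer: [292, 336, 243, 289, 301, 305, 292, 354, 344, 355, 279]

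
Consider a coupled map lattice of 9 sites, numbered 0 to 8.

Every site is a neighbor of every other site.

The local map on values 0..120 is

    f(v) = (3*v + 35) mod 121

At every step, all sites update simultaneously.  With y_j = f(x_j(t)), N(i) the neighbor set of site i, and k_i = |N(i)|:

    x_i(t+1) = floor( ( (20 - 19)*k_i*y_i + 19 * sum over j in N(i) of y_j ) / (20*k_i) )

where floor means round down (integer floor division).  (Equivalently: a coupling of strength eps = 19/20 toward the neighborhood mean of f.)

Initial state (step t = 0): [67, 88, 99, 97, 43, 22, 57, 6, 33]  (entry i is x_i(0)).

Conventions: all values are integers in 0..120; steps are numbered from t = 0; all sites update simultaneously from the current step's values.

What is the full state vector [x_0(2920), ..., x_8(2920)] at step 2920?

Answer: [103, 103, 103, 103, 103, 103, 103, 103, 103]
Key observation: The state at step 4, [63, 63, 63, 63, 63, 63, 63, 63, 63], reappears at step 9: the system is in a cycle of period 5 from step 4 on.  Therefore the state at step 2920 equals the state at step 4 + ((2920 - 4) mod 5) = 5, which is [103, 103, 103, 103, 103, 103, 103, 103, 103].

Derivation:
t=0: [67, 88, 99, 97, 43, 22, 57, 6, 33]
t=1: [68, 72, 69, 70, 73, 69, 70, 72, 75]
t=2: [12, 19, 20, 20, 19, 20, 20, 19, 19]
t=3: [92, 90, 90, 90, 90, 90, 90, 90, 90]
t=4: [63, 63, 63, 63, 63, 63, 63, 63, 63]
t=5: [103, 103, 103, 103, 103, 103, 103, 103, 103]
t=6: [102, 102, 102, 102, 102, 102, 102, 102, 102]
t=7: [99, 99, 99, 99, 99, 99, 99, 99, 99]
t=8: [90, 90, 90, 90, 90, 90, 90, 90, 90]
t=9: [63, 63, 63, 63, 63, 63, 63, 63, 63]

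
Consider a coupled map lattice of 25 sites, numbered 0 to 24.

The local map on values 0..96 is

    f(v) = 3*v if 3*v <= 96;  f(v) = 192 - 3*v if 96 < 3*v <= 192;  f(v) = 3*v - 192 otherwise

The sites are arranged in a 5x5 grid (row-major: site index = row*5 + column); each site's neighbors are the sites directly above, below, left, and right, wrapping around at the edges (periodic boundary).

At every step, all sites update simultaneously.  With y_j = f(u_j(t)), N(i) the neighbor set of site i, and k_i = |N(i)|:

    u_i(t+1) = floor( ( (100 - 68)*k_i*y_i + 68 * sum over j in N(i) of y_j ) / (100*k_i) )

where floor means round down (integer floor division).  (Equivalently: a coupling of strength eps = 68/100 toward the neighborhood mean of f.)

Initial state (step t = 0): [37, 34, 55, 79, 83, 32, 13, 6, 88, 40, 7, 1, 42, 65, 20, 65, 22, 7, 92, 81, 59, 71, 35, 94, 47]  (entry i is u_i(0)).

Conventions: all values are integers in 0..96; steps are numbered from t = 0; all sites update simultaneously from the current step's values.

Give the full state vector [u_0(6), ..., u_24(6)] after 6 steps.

Answer: [25, 23, 18, 26, 27, 23, 35, 43, 35, 27, 58, 69, 68, 53, 49, 60, 66, 43, 29, 35, 39, 36, 21, 19, 29]

Derivation:
t=0: [37, 34, 55, 79, 83, 32, 13, 6, 88, 40, 7, 1, 42, 65, 20, 65, 22, 7, 92, 81, 59, 71, 35, 94, 47]
t=1: [69, 57, 49, 56, 60, 66, 47, 40, 46, 71, 34, 33, 28, 48, 44, 26, 29, 58, 54, 49, 31, 50, 54, 74, 52]
t=2: [27, 32, 39, 31, 20, 32, 48, 62, 45, 29, 69, 82, 66, 54, 53, 78, 67, 45, 33, 49, 58, 52, 32, 30, 42]
t=3: [71, 71, 73, 77, 74, 69, 58, 33, 54, 69, 43, 30, 26, 41, 40, 28, 35, 52, 67, 54, 44, 48, 74, 87, 57]
t=4: [28, 26, 39, 39, 25, 24, 42, 55, 46, 29, 64, 70, 73, 54, 53, 67, 71, 46, 37, 41, 48, 49, 40, 38, 38]
t=5: [73, 70, 66, 71, 79, 63, 54, 46, 54, 67, 22, 25, 30, 42, 42, 26, 28, 51, 65, 56, 52, 51, 65, 76, 70]
t=6: [25, 23, 18, 26, 27, 23, 35, 43, 35, 27, 58, 69, 68, 53, 49, 60, 66, 43, 29, 35, 39, 36, 21, 19, 29]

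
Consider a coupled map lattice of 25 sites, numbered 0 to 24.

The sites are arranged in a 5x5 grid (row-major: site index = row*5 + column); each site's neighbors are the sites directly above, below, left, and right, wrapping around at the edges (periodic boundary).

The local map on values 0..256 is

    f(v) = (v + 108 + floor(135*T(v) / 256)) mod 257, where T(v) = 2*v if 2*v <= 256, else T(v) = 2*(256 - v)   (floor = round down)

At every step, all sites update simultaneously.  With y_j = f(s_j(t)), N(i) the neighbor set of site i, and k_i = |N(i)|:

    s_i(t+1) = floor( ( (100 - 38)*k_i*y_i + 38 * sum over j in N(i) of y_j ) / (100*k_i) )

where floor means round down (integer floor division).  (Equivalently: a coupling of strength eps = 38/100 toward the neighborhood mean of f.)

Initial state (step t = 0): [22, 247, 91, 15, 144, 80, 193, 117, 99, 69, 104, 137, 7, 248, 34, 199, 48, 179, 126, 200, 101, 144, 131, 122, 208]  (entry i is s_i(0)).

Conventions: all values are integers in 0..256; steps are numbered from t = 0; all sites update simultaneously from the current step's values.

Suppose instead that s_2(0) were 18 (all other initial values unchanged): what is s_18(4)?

Simulating step by step:
t=0: [22, 247, 18, 15, 144, 80, 193, 117, 99, 69, 104, 137, 7, 248, 34, 199, 48, 179, 126, 200, 101, 144, 131, 122, 208]
t=1: [122, 115, 131, 124, 131, 64, 99, 97, 89, 188, 79, 117, 115, 110, 160, 109, 170, 121, 108, 116, 82, 116, 114, 107, 103]
t=2: [106, 87, 101, 96, 105, 174, 77, 58, 52, 115, 57, 81, 84, 76, 96, 67, 102, 95, 76, 85, 42, 83, 87, 74, 66]
t=3: [80, 32, 67, 62, 83, 105, 42, 169, 167, 95, 179, 40, 42, 32, 62, 199, 68, 39, 12, 67, 175, 42, 30, 32, 178]
t=4: [44, 168, 217, 197, 51, 75, 171, 139, 122, 69, 125, 188, 183, 171, 200, 136, 217, 187, 155, 207, 109, 186, 180, 168, 121]

Answer: s_18(4) = 155
Key observation: This trace re-runs the system from the modified initial state.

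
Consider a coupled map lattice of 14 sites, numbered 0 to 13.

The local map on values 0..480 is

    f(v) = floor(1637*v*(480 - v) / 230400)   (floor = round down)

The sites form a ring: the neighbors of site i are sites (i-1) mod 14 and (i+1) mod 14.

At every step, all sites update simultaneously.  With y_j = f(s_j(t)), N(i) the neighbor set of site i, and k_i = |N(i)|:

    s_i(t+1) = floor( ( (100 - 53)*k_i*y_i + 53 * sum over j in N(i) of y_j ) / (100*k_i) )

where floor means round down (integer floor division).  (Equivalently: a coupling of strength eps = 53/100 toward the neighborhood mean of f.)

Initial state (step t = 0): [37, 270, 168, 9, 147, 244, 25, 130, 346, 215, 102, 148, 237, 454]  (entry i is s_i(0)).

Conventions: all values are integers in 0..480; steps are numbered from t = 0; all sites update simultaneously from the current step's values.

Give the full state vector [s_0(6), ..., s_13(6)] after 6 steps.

Simulating step by step:
t=0: [37, 270, 168, 9, 147, 244, 25, 130, 346, 215, 102, 148, 237, 454]
t=1: [183, 318, 289, 204, 279, 305, 231, 260, 347, 349, 327, 344, 306, 178]
t=2: [379, 378, 387, 397, 393, 391, 399, 385, 347, 333, 340, 350, 366, 381]
t=3: [270, 267, 254, 241, 241, 240, 241, 269, 314, 339, 336, 319, 295, 275]
t=4: [402, 404, 406, 408, 409, 409, 407, 395, 370, 348, 347, 364, 384, 397]
t=5: [224, 217, 213, 208, 206, 207, 216, 244, 285, 316, 319, 296, 264, 237]
t=6: [407, 405, 403, 401, 401, 402, 405, 403, 391, 373, 370, 385, 401, 407]

Answer: [407, 405, 403, 401, 401, 402, 405, 403, 391, 373, 370, 385, 401, 407]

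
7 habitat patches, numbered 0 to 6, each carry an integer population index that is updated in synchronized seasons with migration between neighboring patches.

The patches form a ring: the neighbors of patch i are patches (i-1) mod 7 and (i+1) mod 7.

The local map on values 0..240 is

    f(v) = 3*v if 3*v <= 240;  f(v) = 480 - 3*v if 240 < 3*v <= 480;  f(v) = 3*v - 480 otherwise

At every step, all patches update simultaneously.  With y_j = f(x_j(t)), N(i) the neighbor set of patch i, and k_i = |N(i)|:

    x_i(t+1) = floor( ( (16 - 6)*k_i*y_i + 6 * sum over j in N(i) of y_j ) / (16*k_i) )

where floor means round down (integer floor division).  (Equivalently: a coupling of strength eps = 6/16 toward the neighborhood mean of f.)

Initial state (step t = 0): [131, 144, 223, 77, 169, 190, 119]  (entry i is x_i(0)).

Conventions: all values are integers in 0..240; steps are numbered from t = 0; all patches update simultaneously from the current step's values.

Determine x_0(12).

Answer: x_0(12) = 201

Derivation:
t=0: [131, 144, 223, 77, 169, 190, 119]
t=1: [86, 81, 170, 184, 77, 84, 110]
t=2: [211, 195, 76, 93, 200, 213, 178]
t=3: [125, 137, 199, 190, 142, 132, 92]
t=4: [116, 84, 102, 88, 66, 100, 162]
t=5: [126, 199, 192, 204, 198, 150, 62]
t=6: [120, 110, 106, 121, 101, 75, 141]
t=7: [113, 146, 151, 136, 174, 184, 100]
t=8: [129, 57, 38, 57, 53, 86, 152]
t=9: [94, 145, 135, 158, 173, 173, 74]
t=10: [173, 79, 56, 25, 32, 73, 183]
t=11: [81, 186, 163, 96, 115, 167, 91]
t=12: [201, 94, 56, 147, 124, 77, 177]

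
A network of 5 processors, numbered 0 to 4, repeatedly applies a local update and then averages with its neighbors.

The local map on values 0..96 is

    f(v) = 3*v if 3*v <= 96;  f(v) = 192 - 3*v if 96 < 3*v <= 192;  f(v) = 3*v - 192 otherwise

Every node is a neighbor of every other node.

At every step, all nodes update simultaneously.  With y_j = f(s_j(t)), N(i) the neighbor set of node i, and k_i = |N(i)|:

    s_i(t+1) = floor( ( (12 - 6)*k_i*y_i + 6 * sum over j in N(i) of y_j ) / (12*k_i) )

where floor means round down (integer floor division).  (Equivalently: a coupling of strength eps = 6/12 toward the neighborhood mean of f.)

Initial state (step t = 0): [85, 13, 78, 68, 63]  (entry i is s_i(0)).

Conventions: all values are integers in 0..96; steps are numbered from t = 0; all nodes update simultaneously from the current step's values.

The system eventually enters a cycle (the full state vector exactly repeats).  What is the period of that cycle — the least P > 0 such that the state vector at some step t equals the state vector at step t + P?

Answer: 2
Key observation: The state at step 27, [25, 24, 23, 24, 25], reappears at step 29 — and no state repeats earlier — so the cycle the system enters has period 2.

Derivation:
t=0: [85, 13, 78, 68, 63]
t=1: [43, 34, 35, 24, 21]
t=2: [70, 80, 79, 73, 70]
t=3: [26, 37, 36, 29, 26]
t=4: [80, 81, 82, 83, 80]
t=5: [50, 51, 52, 53, 50]
t=6: [39, 38, 37, 36, 39]
t=7: [77, 78, 79, 80, 77]
t=8: [41, 42, 43, 44, 41]
t=9: [66, 65, 64, 63, 66]
t=10: [4, 3, 2, 3, 4]
t=11: [10, 9, 8, 9, 10]
t=12: [28, 27, 26, 27, 28]
t=13: [82, 81, 80, 81, 82]
t=14: [52, 51, 50, 51, 52]
t=15: [37, 38, 39, 38, 37]
t=16: [79, 78, 77, 78, 79]
t=17: [43, 42, 41, 42, 43]
t=18: [64, 65, 66, 65, 64]
t=19: [1, 2, 3, 2, 1]
t=20: [4, 5, 6, 5, 4]
t=21: [13, 14, 15, 14, 13]
t=22: [40, 41, 42, 41, 40]
t=23: [70, 69, 68, 69, 70]
t=24: [16, 15, 14, 15, 16]
t=25: [46, 45, 44, 45, 46]
t=26: [55, 56, 57, 56, 55]
t=27: [25, 24, 23, 24, 25]
t=28: [73, 72, 71, 72, 73]
t=29: [25, 24, 23, 24, 25]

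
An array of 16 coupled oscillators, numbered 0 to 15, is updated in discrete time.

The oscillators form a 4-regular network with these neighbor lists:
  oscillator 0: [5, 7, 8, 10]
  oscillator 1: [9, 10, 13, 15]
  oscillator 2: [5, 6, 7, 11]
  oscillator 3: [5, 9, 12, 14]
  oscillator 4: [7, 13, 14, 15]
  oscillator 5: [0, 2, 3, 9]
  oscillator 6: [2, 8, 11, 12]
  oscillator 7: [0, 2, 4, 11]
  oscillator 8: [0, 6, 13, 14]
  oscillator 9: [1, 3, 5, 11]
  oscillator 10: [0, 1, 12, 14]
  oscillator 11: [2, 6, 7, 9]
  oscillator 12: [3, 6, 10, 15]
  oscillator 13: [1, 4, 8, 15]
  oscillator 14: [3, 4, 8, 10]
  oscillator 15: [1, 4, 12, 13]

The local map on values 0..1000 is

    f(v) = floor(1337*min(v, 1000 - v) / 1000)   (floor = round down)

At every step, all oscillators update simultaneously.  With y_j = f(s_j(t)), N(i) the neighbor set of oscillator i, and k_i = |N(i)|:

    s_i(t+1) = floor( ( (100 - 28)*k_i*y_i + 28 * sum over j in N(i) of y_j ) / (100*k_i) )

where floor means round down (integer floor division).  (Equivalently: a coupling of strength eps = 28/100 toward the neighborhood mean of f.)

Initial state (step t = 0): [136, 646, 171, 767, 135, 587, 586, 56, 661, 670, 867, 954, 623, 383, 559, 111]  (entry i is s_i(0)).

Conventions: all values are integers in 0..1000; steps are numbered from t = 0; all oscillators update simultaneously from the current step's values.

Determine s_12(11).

Simulating step by step:
t=0: [136, 646, 171, 767, 135, 587, 586, 56, 661, 670, 867, 954, 623, 383, 559, 111]
t=1: [218, 430, 250, 369, 222, 478, 485, 98, 454, 415, 249, 134, 446, 456, 502, 223]
t=2: [329, 538, 352, 526, 332, 577, 586, 171, 591, 530, 387, 245, 553, 562, 599, 359]
t=3: [446, 598, 455, 618, 446, 558, 533, 281, 541, 602, 525, 366, 582, 567, 535, 501]
t=4: [584, 555, 583, 528, 585, 582, 608, 430, 610, 531, 619, 501, 572, 585, 611, 639]
t=5: [551, 579, 563, 613, 547, 567, 539, 576, 525, 622, 523, 639, 562, 549, 529, 506]
t=6: [601, 572, 577, 533, 607, 570, 603, 566, 628, 513, 624, 506, 591, 605, 620, 639]
t=7: [534, 563, 570, 608, 524, 579, 540, 577, 504, 638, 512, 638, 542, 525, 516, 499]
t=8: [619, 591, 569, 538, 633, 558, 606, 568, 653, 498, 642, 504, 612, 635, 639, 652]
t=9: [514, 539, 579, 602, 493, 590, 534, 572, 473, 647, 488, 641, 518, 488, 490, 477]
t=10: [635, 612, 560, 545, 650, 549, 610, 576, 635, 491, 648, 500, 634, 647, 644, 638]
t=11: [500, 518, 588, 593, 475, 597, 531, 562, 488, 640, 476, 644, 497, 476, 484, 483]

Answer: s_12(11) = 497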